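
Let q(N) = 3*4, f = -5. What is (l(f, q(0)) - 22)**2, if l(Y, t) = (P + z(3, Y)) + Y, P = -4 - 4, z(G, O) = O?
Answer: 1600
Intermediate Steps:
P = -8
q(N) = 12
l(Y, t) = -8 + 2*Y (l(Y, t) = (-8 + Y) + Y = -8 + 2*Y)
(l(f, q(0)) - 22)**2 = ((-8 + 2*(-5)) - 22)**2 = ((-8 - 10) - 22)**2 = (-18 - 22)**2 = (-40)**2 = 1600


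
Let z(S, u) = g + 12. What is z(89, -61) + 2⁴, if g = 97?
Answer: 125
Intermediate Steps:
z(S, u) = 109 (z(S, u) = 97 + 12 = 109)
z(89, -61) + 2⁴ = 109 + 2⁴ = 109 + 16 = 125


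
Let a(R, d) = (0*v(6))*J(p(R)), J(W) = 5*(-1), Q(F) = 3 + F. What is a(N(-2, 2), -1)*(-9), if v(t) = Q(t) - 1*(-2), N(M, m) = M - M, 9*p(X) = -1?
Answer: 0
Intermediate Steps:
p(X) = -1/9 (p(X) = (1/9)*(-1) = -1/9)
N(M, m) = 0
v(t) = 5 + t (v(t) = (3 + t) - 1*(-2) = (3 + t) + 2 = 5 + t)
J(W) = -5
a(R, d) = 0 (a(R, d) = (0*(5 + 6))*(-5) = (0*11)*(-5) = 0*(-5) = 0)
a(N(-2, 2), -1)*(-9) = 0*(-9) = 0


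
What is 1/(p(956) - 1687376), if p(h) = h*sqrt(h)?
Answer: -105461/177897752660 - 239*sqrt(239)/355795505320 ≈ -6.0320e-7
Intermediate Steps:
p(h) = h**(3/2)
1/(p(956) - 1687376) = 1/(956**(3/2) - 1687376) = 1/(1912*sqrt(239) - 1687376) = 1/(-1687376 + 1912*sqrt(239))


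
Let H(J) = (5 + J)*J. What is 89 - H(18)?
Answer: -325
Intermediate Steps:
H(J) = J*(5 + J)
89 - H(18) = 89 - 18*(5 + 18) = 89 - 18*23 = 89 - 1*414 = 89 - 414 = -325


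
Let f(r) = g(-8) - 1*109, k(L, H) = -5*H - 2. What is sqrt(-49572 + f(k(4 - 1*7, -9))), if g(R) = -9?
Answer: I*sqrt(49690) ≈ 222.91*I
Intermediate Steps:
k(L, H) = -2 - 5*H
f(r) = -118 (f(r) = -9 - 1*109 = -9 - 109 = -118)
sqrt(-49572 + f(k(4 - 1*7, -9))) = sqrt(-49572 - 118) = sqrt(-49690) = I*sqrt(49690)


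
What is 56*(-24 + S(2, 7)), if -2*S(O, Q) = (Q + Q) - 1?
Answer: -1708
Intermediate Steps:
S(O, Q) = ½ - Q (S(O, Q) = -((Q + Q) - 1)/2 = -(2*Q - 1)/2 = -(-1 + 2*Q)/2 = ½ - Q)
56*(-24 + S(2, 7)) = 56*(-24 + (½ - 1*7)) = 56*(-24 + (½ - 7)) = 56*(-24 - 13/2) = 56*(-61/2) = -1708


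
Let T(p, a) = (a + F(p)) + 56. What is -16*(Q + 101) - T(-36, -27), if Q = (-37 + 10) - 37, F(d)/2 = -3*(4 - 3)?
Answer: -615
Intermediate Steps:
F(d) = -6 (F(d) = 2*(-3*(4 - 3)) = 2*(-3*1) = 2*(-3) = -6)
T(p, a) = 50 + a (T(p, a) = (a - 6) + 56 = (-6 + a) + 56 = 50 + a)
Q = -64 (Q = -27 - 37 = -64)
-16*(Q + 101) - T(-36, -27) = -16*(-64 + 101) - (50 - 27) = -16*37 - 1*23 = -592 - 23 = -615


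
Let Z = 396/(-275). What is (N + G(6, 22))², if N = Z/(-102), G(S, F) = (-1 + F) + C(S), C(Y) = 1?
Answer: 87534736/180625 ≈ 484.62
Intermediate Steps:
Z = -36/25 (Z = 396*(-1/275) = -36/25 ≈ -1.4400)
G(S, F) = F (G(S, F) = (-1 + F) + 1 = F)
N = 6/425 (N = -36/25/(-102) = -36/25*(-1/102) = 6/425 ≈ 0.014118)
(N + G(6, 22))² = (6/425 + 22)² = (9356/425)² = 87534736/180625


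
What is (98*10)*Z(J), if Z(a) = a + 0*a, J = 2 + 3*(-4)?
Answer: -9800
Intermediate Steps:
J = -10 (J = 2 - 12 = -10)
Z(a) = a (Z(a) = a + 0 = a)
(98*10)*Z(J) = (98*10)*(-10) = 980*(-10) = -9800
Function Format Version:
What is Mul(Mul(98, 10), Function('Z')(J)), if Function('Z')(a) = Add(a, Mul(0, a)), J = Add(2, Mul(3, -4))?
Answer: -9800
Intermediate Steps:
J = -10 (J = Add(2, -12) = -10)
Function('Z')(a) = a (Function('Z')(a) = Add(a, 0) = a)
Mul(Mul(98, 10), Function('Z')(J)) = Mul(Mul(98, 10), -10) = Mul(980, -10) = -9800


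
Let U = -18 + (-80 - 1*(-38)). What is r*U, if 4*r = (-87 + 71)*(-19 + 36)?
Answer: 4080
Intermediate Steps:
r = -68 (r = ((-87 + 71)*(-19 + 36))/4 = (-16*17)/4 = (¼)*(-272) = -68)
U = -60 (U = -18 + (-80 + 38) = -18 - 42 = -60)
r*U = -68*(-60) = 4080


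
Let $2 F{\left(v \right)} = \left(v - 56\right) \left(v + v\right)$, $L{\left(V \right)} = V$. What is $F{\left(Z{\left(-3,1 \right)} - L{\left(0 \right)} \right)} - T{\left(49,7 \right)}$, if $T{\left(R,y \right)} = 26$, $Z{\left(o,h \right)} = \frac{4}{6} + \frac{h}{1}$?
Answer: $- \frac{1049}{9} \approx -116.56$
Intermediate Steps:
$Z{\left(o,h \right)} = \frac{2}{3} + h$ ($Z{\left(o,h \right)} = 4 \cdot \frac{1}{6} + h 1 = \frac{2}{3} + h$)
$F{\left(v \right)} = v \left(-56 + v\right)$ ($F{\left(v \right)} = \frac{\left(v - 56\right) \left(v + v\right)}{2} = \frac{\left(-56 + v\right) 2 v}{2} = \frac{2 v \left(-56 + v\right)}{2} = v \left(-56 + v\right)$)
$F{\left(Z{\left(-3,1 \right)} - L{\left(0 \right)} \right)} - T{\left(49,7 \right)} = \left(\left(\frac{2}{3} + 1\right) - 0\right) \left(-56 + \left(\left(\frac{2}{3} + 1\right) - 0\right)\right) - 26 = \left(\frac{5}{3} + 0\right) \left(-56 + \left(\frac{5}{3} + 0\right)\right) - 26 = \frac{5 \left(-56 + \frac{5}{3}\right)}{3} - 26 = \frac{5}{3} \left(- \frac{163}{3}\right) - 26 = - \frac{815}{9} - 26 = - \frac{1049}{9}$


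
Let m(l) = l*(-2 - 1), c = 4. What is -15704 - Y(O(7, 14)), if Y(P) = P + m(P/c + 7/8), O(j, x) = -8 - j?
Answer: -125581/8 ≈ -15698.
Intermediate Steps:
m(l) = -3*l (m(l) = l*(-3) = -3*l)
Y(P) = -21/8 + P/4 (Y(P) = P - 3*(P/4 + 7/8) = P - 3*(7/8 + P/4) = P + (-21/8 - 3*P/4) = -21/8 + P/4)
-15704 - Y(O(7, 14)) = -15704 - (-21/8 + (-8 - 1*7)/4) = -15704 - (-21/8 + (-8 - 7)/4) = -15704 - (-21/8 + (¼)*(-15)) = -15704 - (-21/8 - 15/4) = -15704 - 1*(-51/8) = -15704 + 51/8 = -125581/8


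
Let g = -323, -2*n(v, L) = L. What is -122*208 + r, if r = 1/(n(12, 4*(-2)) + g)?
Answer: -8094945/319 ≈ -25376.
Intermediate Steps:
n(v, L) = -L/2
r = -1/319 (r = 1/(-2*(-2) - 323) = 1/(-½*(-8) - 323) = 1/(4 - 323) = 1/(-319) = -1/319 ≈ -0.0031348)
-122*208 + r = -122*208 - 1/319 = -25376 - 1/319 = -8094945/319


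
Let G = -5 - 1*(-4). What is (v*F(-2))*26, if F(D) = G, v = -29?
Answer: 754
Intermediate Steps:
G = -1 (G = -5 + 4 = -1)
F(D) = -1
(v*F(-2))*26 = -29*(-1)*26 = 29*26 = 754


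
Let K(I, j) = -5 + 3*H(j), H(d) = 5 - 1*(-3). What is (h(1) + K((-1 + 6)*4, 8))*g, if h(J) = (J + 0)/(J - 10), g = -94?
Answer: -15980/9 ≈ -1775.6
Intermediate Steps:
H(d) = 8 (H(d) = 5 + 3 = 8)
h(J) = J/(-10 + J)
K(I, j) = 19 (K(I, j) = -5 + 3*8 = -5 + 24 = 19)
(h(1) + K((-1 + 6)*4, 8))*g = (1/(-10 + 1) + 19)*(-94) = (1/(-9) + 19)*(-94) = (1*(-⅑) + 19)*(-94) = (-⅑ + 19)*(-94) = (170/9)*(-94) = -15980/9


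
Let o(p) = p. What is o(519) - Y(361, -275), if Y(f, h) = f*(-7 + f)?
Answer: -127275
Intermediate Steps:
o(519) - Y(361, -275) = 519 - 361*(-7 + 361) = 519 - 361*354 = 519 - 1*127794 = 519 - 127794 = -127275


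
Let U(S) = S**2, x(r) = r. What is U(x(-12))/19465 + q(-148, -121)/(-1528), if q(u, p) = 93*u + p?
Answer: 270491557/29742520 ≈ 9.0944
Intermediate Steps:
q(u, p) = p + 93*u
U(x(-12))/19465 + q(-148, -121)/(-1528) = (-12)**2/19465 + (-121 + 93*(-148))/(-1528) = 144*(1/19465) + (-121 - 13764)*(-1/1528) = 144/19465 - 13885*(-1/1528) = 144/19465 + 13885/1528 = 270491557/29742520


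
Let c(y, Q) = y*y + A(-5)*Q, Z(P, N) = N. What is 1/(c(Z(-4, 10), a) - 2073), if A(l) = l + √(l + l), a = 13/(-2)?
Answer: -7762/15063851 + 26*I*√10/15063851 ≈ -0.00051527 + 5.458e-6*I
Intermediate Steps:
a = -13/2 (a = 13*(-½) = -13/2 ≈ -6.5000)
A(l) = l + √2*√l (A(l) = l + √(2*l) = l + √2*√l)
c(y, Q) = y² + Q*(-5 + I*√10) (c(y, Q) = y*y + (-5 + √2*√(-5))*Q = y² + (-5 + √2*(I*√5))*Q = y² + (-5 + I*√10)*Q = y² + Q*(-5 + I*√10))
1/(c(Z(-4, 10), a) - 2073) = 1/((10² - 1*(-13/2)*(5 - I*√10)) - 2073) = 1/((100 + (65/2 - 13*I*√10/2)) - 2073) = 1/((265/2 - 13*I*√10/2) - 2073) = 1/(-3881/2 - 13*I*√10/2)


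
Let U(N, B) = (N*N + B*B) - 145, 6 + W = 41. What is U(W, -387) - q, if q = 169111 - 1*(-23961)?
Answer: -42223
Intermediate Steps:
W = 35 (W = -6 + 41 = 35)
q = 193072 (q = 169111 + 23961 = 193072)
U(N, B) = -145 + B**2 + N**2 (U(N, B) = (N**2 + B**2) - 145 = (B**2 + N**2) - 145 = -145 + B**2 + N**2)
U(W, -387) - q = (-145 + (-387)**2 + 35**2) - 1*193072 = (-145 + 149769 + 1225) - 193072 = 150849 - 193072 = -42223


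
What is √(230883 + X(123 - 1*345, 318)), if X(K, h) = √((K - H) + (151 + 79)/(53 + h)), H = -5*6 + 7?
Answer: √(31778967003 + 371*I*√27305229)/371 ≈ 480.5 + 0.014656*I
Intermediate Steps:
H = -23 (H = -30 + 7 = -23)
X(K, h) = √(23 + K + 230/(53 + h)) (X(K, h) = √((K - 1*(-23)) + (151 + 79)/(53 + h)) = √((K + 23) + 230/(53 + h)) = √((23 + K) + 230/(53 + h)) = √(23 + K + 230/(53 + h)))
√(230883 + X(123 - 1*345, 318)) = √(230883 + √((230 + (23 + (123 - 1*345))*(53 + 318))/(53 + 318))) = √(230883 + √((230 + (23 + (123 - 345))*371)/371)) = √(230883 + √((230 + (23 - 222)*371)/371)) = √(230883 + √((230 - 199*371)/371)) = √(230883 + √((230 - 73829)/371)) = √(230883 + √((1/371)*(-73599))) = √(230883 + √(-73599/371)) = √(230883 + I*√27305229/371)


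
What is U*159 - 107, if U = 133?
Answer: 21040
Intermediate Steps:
U*159 - 107 = 133*159 - 107 = 21147 - 107 = 21040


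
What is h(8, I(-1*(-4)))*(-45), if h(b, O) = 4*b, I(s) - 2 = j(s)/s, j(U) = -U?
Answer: -1440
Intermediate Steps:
I(s) = 1 (I(s) = 2 + (-s)/s = 2 - 1 = 1)
h(8, I(-1*(-4)))*(-45) = (4*8)*(-45) = 32*(-45) = -1440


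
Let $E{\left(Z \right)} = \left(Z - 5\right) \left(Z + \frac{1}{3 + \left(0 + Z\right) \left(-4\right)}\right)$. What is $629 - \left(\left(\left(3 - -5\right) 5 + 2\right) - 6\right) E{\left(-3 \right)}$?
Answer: $- \frac{1079}{5} \approx -215.8$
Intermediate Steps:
$E{\left(Z \right)} = \left(-5 + Z\right) \left(Z + \frac{1}{3 - 4 Z}\right)$ ($E{\left(Z \right)} = \left(-5 + Z\right) \left(Z + \frac{1}{3 + Z \left(-4\right)}\right) = \left(-5 + Z\right) \left(Z + \frac{1}{3 - 4 Z}\right)$)
$629 - \left(\left(\left(3 - -5\right) 5 + 2\right) - 6\right) E{\left(-3 \right)} = 629 - \left(\left(\left(3 - -5\right) 5 + 2\right) - 6\right) \frac{5 - 23 \left(-3\right)^{2} + 4 \left(-3\right)^{3} + 14 \left(-3\right)}{-3 + 4 \left(-3\right)} = 629 - \left(\left(\left(3 + 5\right) 5 + 2\right) - 6\right) \frac{5 - 207 + 4 \left(-27\right) - 42}{-3 - 12} = 629 - \left(\left(8 \cdot 5 + 2\right) - 6\right) \frac{5 - 207 - 108 - 42}{-15} = 629 - \left(\left(40 + 2\right) - 6\right) \left(\left(- \frac{1}{15}\right) \left(-352\right)\right) = 629 - \left(42 - 6\right) \frac{352}{15} = 629 - 36 \cdot \frac{352}{15} = 629 - \frac{4224}{5} = - \frac{1079}{5}$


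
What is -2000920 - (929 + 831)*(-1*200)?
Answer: -1648920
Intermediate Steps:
-2000920 - (929 + 831)*(-1*200) = -2000920 - 1760*(-200) = -2000920 - 1*(-352000) = -2000920 + 352000 = -1648920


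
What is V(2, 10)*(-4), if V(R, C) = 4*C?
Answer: -160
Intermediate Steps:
V(2, 10)*(-4) = (4*10)*(-4) = 40*(-4) = -160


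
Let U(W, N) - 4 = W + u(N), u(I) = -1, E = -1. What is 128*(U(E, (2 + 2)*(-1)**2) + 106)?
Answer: 13824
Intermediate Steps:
U(W, N) = 3 + W (U(W, N) = 4 + (W - 1) = 4 + (-1 + W) = 3 + W)
128*(U(E, (2 + 2)*(-1)**2) + 106) = 128*((3 - 1) + 106) = 128*(2 + 106) = 128*108 = 13824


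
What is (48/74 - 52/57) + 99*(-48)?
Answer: -10022524/2109 ≈ -4752.3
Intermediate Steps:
(48/74 - 52/57) + 99*(-48) = (48*(1/74) - 52*1/57) - 4752 = (24/37 - 52/57) - 4752 = -556/2109 - 4752 = -10022524/2109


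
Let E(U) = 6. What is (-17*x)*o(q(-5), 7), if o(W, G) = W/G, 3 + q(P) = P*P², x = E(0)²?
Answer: 78336/7 ≈ 11191.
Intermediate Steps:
x = 36 (x = 6² = 36)
q(P) = -3 + P³ (q(P) = -3 + P*P² = -3 + P³)
(-17*x)*o(q(-5), 7) = (-17*36)*((-3 + (-5)³)/7) = -612*(-3 - 125)/7 = -(-78336)/7 = -612*(-128/7) = 78336/7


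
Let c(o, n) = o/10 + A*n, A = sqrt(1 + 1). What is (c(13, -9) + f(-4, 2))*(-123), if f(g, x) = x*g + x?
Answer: 5781/10 + 1107*sqrt(2) ≈ 2143.6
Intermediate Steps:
A = sqrt(2) ≈ 1.4142
f(g, x) = x + g*x (f(g, x) = g*x + x = x + g*x)
c(o, n) = o/10 + n*sqrt(2) (c(o, n) = o/10 + sqrt(2)*n = o/10 + n*sqrt(2))
(c(13, -9) + f(-4, 2))*(-123) = (((1/10)*13 - 9*sqrt(2)) + 2*(1 - 4))*(-123) = ((13/10 - 9*sqrt(2)) + 2*(-3))*(-123) = ((13/10 - 9*sqrt(2)) - 6)*(-123) = (-47/10 - 9*sqrt(2))*(-123) = 5781/10 + 1107*sqrt(2)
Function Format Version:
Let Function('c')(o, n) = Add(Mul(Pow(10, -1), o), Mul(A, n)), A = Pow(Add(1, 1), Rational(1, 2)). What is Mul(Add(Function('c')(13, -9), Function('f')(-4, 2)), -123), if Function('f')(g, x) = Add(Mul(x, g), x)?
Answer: Add(Rational(5781, 10), Mul(1107, Pow(2, Rational(1, 2)))) ≈ 2143.6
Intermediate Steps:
A = Pow(2, Rational(1, 2)) ≈ 1.4142
Function('f')(g, x) = Add(x, Mul(g, x)) (Function('f')(g, x) = Add(Mul(g, x), x) = Add(x, Mul(g, x)))
Function('c')(o, n) = Add(Mul(Rational(1, 10), o), Mul(n, Pow(2, Rational(1, 2)))) (Function('c')(o, n) = Add(Mul(Pow(10, -1), o), Mul(Pow(2, Rational(1, 2)), n)) = Add(Mul(Rational(1, 10), o), Mul(n, Pow(2, Rational(1, 2)))))
Mul(Add(Function('c')(13, -9), Function('f')(-4, 2)), -123) = Mul(Add(Add(Mul(Rational(1, 10), 13), Mul(-9, Pow(2, Rational(1, 2)))), Mul(2, Add(1, -4))), -123) = Mul(Add(Add(Rational(13, 10), Mul(-9, Pow(2, Rational(1, 2)))), Mul(2, -3)), -123) = Mul(Add(Add(Rational(13, 10), Mul(-9, Pow(2, Rational(1, 2)))), -6), -123) = Mul(Add(Rational(-47, 10), Mul(-9, Pow(2, Rational(1, 2)))), -123) = Add(Rational(5781, 10), Mul(1107, Pow(2, Rational(1, 2))))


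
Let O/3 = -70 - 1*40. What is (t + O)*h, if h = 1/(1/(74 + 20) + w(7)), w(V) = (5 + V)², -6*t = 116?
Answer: -98512/40611 ≈ -2.4257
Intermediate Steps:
t = -58/3 (t = -⅙*116 = -58/3 ≈ -19.333)
O = -330 (O = 3*(-70 - 1*40) = 3*(-70 - 40) = 3*(-110) = -330)
h = 94/13537 (h = 1/(1/(74 + 20) + (5 + 7)²) = 1/(1/94 + 12²) = 1/(1/94 + 144) = 1/(13537/94) = 94/13537 ≈ 0.0069439)
(t + O)*h = (-58/3 - 330)*(94/13537) = -1048/3*94/13537 = -98512/40611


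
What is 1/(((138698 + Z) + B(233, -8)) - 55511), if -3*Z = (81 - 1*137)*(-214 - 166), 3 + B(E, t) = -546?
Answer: 3/226634 ≈ 1.3237e-5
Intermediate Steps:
B(E, t) = -549 (B(E, t) = -3 - 546 = -549)
Z = -21280/3 (Z = -(81 - 1*137)*(-214 - 166)/3 = -(81 - 137)*(-380)/3 = -(-56)*(-380)/3 = -⅓*21280 = -21280/3 ≈ -7093.3)
1/(((138698 + Z) + B(233, -8)) - 55511) = 1/(((138698 - 21280/3) - 549) - 55511) = 1/((394814/3 - 549) - 55511) = 1/(393167/3 - 55511) = 1/(226634/3) = 3/226634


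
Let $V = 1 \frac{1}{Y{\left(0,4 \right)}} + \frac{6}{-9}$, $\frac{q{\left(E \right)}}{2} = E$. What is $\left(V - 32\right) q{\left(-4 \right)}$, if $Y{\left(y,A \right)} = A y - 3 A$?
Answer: $262$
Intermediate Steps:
$Y{\left(y,A \right)} = - 3 A + A y$
$q{\left(E \right)} = 2 E$
$V = - \frac{3}{4}$ ($V = 1 \frac{1}{4 \left(-3 + 0\right)} + \frac{6}{-9} = 1 \frac{1}{4 \left(-3\right)} + 6 \left(- \frac{1}{9}\right) = 1 \frac{1}{-12} - \frac{2}{3} = 1 \left(- \frac{1}{12}\right) - \frac{2}{3} = - \frac{1}{12} - \frac{2}{3} = - \frac{3}{4} \approx -0.75$)
$\left(V - 32\right) q{\left(-4 \right)} = \left(- \frac{3}{4} - 32\right) 2 \left(-4\right) = \left(- \frac{131}{4}\right) \left(-8\right) = 262$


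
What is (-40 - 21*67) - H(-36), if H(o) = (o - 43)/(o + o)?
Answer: -104263/72 ≈ -1448.1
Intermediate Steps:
H(o) = (-43 + o)/(2*o) (H(o) = (-43 + o)/((2*o)) = (-43 + o)*(1/(2*o)) = (-43 + o)/(2*o))
(-40 - 21*67) - H(-36) = (-40 - 21*67) - (-43 - 36)/(2*(-36)) = (-40 - 1407) - (-1)*(-79)/(2*36) = -1447 - 1*79/72 = -1447 - 79/72 = -104263/72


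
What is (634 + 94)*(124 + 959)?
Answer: 788424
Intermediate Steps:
(634 + 94)*(124 + 959) = 728*1083 = 788424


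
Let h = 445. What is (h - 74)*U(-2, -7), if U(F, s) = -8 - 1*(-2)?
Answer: -2226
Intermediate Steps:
U(F, s) = -6 (U(F, s) = -8 + 2 = -6)
(h - 74)*U(-2, -7) = (445 - 74)*(-6) = 371*(-6) = -2226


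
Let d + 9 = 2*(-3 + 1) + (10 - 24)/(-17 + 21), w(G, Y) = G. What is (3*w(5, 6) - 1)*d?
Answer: -231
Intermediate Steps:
d = -33/2 (d = -9 + (2*(-3 + 1) + (10 - 24)/(-17 + 21)) = -9 + (2*(-2) - 14/4) = -9 + (-4 - 14*1/4) = -9 + (-4 - 7/2) = -9 - 15/2 = -33/2 ≈ -16.500)
(3*w(5, 6) - 1)*d = (3*5 - 1)*(-33/2) = (15 - 1)*(-33/2) = 14*(-33/2) = -231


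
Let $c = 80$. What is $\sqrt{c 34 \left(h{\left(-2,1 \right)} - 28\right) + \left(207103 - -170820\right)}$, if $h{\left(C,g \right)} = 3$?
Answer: $\sqrt{309923} \approx 556.71$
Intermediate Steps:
$\sqrt{c 34 \left(h{\left(-2,1 \right)} - 28\right) + \left(207103 - -170820\right)} = \sqrt{80 \cdot 34 \left(3 - 28\right) + \left(207103 - -170820\right)} = \sqrt{80 \cdot 34 \left(-25\right) + \left(207103 + 170820\right)} = \sqrt{80 \left(-850\right) + 377923} = \sqrt{-68000 + 377923} = \sqrt{309923}$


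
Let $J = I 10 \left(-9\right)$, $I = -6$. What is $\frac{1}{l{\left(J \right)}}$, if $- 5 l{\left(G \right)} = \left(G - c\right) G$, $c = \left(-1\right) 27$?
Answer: $- \frac{1}{61236} \approx -1.633 \cdot 10^{-5}$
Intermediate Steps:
$c = -27$
$J = 540$ ($J = \left(-6\right) 10 \left(-9\right) = \left(-60\right) \left(-9\right) = 540$)
$l{\left(G \right)} = - \frac{G \left(27 + G\right)}{5}$ ($l{\left(G \right)} = - \frac{\left(G - -27\right) G}{5} = - \frac{\left(G + 27\right) G}{5} = - \frac{\left(27 + G\right) G}{5} = - \frac{G \left(27 + G\right)}{5}$)
$\frac{1}{l{\left(J \right)}} = \frac{1}{\left(- \frac{1}{5}\right) 540 \left(27 + 540\right)} = \frac{1}{\left(- \frac{1}{5}\right) 540 \cdot 567} = \frac{1}{-61236} = - \frac{1}{61236}$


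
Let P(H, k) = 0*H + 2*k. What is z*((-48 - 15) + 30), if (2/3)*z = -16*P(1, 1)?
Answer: 1584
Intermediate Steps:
P(H, k) = 2*k (P(H, k) = 0 + 2*k = 2*k)
z = -48 (z = 3*(-32)/2 = 3*(-16*2)/2 = (3/2)*(-32) = -48)
z*((-48 - 15) + 30) = -48*((-48 - 15) + 30) = -48*(-63 + 30) = -48*(-33) = 1584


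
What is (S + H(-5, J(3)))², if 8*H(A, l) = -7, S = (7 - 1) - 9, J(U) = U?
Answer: 961/64 ≈ 15.016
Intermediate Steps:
S = -3 (S = 6 - 9 = -3)
H(A, l) = -7/8 (H(A, l) = (⅛)*(-7) = -7/8)
(S + H(-5, J(3)))² = (-3 - 7/8)² = (-31/8)² = 961/64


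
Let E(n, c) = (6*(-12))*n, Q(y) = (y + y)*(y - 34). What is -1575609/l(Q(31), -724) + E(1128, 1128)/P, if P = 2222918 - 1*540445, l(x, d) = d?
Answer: 2650860800673/1218110452 ≈ 2176.2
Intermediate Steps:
Q(y) = 2*y*(-34 + y) (Q(y) = (2*y)*(-34 + y) = 2*y*(-34 + y))
E(n, c) = -72*n
P = 1682473 (P = 2222918 - 540445 = 1682473)
-1575609/l(Q(31), -724) + E(1128, 1128)/P = -1575609/(-724) - 72*1128/1682473 = -1575609*(-1/724) - 81216*1/1682473 = 1575609/724 - 81216/1682473 = 2650860800673/1218110452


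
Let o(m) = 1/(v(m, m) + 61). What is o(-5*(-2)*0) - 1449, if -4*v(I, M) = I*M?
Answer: -88388/61 ≈ -1449.0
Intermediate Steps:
v(I, M) = -I*M/4
o(m) = 1/(61 - m²/4) (o(m) = 1/(-m*m/4 + 61) = 1/(-m²/4 + 61) = 1/(61 - m²/4))
o(-5*(-2)*0) - 1449 = -4/(-244 + (-5*(-2)*0)²) - 1449 = -4/(-244 + (10*0)²) - 1449 = -4/(-244 + 0²) - 1449 = -4/(-244 + 0) - 1449 = -4/(-244) - 1449 = -4*(-1/244) - 1449 = 1/61 - 1449 = -88388/61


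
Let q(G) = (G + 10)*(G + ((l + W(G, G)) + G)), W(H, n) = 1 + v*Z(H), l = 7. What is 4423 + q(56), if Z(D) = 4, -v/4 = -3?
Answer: 15511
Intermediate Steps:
v = 12 (v = -4*(-3) = 12)
W(H, n) = 49 (W(H, n) = 1 + 12*4 = 1 + 48 = 49)
q(G) = (10 + G)*(56 + 2*G) (q(G) = (G + 10)*(G + ((7 + 49) + G)) = (10 + G)*(G + (56 + G)) = (10 + G)*(56 + 2*G))
4423 + q(56) = 4423 + (560 + 2*56**2 + 76*56) = 4423 + (560 + 2*3136 + 4256) = 4423 + (560 + 6272 + 4256) = 4423 + 11088 = 15511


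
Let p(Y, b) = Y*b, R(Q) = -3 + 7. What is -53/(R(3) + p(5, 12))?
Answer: -53/64 ≈ -0.82813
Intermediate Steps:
R(Q) = 4
-53/(R(3) + p(5, 12)) = -53/(4 + 5*12) = -53/(4 + 60) = -53/64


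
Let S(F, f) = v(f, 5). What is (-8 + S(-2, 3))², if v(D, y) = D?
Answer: 25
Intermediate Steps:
S(F, f) = f
(-8 + S(-2, 3))² = (-8 + 3)² = (-5)² = 25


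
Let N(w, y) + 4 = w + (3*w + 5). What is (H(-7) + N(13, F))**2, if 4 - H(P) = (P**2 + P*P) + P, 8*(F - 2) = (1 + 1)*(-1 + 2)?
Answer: 1156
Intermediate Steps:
F = 9/4 (F = 2 + ((1 + 1)*(-1 + 2))/8 = 2 + (2*1)/8 = 2 + (1/8)*2 = 2 + 1/4 = 9/4 ≈ 2.2500)
N(w, y) = 1 + 4*w (N(w, y) = -4 + (w + (3*w + 5)) = -4 + (w + (5 + 3*w)) = -4 + (5 + 4*w) = 1 + 4*w)
H(P) = 4 - P - 2*P**2 (H(P) = 4 - ((P**2 + P*P) + P) = 4 - ((P**2 + P**2) + P) = 4 - (2*P**2 + P) = 4 - (P + 2*P**2) = 4 + (-P - 2*P**2) = 4 - P - 2*P**2)
(H(-7) + N(13, F))**2 = ((4 - 1*(-7) - 2*(-7)**2) + (1 + 4*13))**2 = ((4 + 7 - 2*49) + (1 + 52))**2 = ((4 + 7 - 98) + 53)**2 = (-87 + 53)**2 = (-34)**2 = 1156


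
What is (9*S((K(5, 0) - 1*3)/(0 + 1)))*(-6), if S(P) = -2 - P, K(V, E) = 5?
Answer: 216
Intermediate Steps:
(9*S((K(5, 0) - 1*3)/(0 + 1)))*(-6) = (9*(-2 - (5 - 1*3)/(0 + 1)))*(-6) = (9*(-2 - (5 - 3)/1))*(-6) = (9*(-2 - 2))*(-6) = (9*(-4))*(-6) = -36*(-6) = 216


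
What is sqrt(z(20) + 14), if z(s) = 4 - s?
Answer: I*sqrt(2) ≈ 1.4142*I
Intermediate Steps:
sqrt(z(20) + 14) = sqrt((4 - 1*20) + 14) = sqrt((4 - 20) + 14) = sqrt(-16 + 14) = sqrt(-2) = I*sqrt(2)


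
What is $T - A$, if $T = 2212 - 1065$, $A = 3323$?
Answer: $-2176$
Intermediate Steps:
$T = 1147$ ($T = 2212 - 1065 = 1147$)
$T - A = 1147 - 3323 = -2176$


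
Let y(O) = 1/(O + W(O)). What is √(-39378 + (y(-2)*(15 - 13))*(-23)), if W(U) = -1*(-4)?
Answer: 31*I*√41 ≈ 198.5*I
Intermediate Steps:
W(U) = 4
y(O) = 1/(4 + O) (y(O) = 1/(O + 4) = 1/(4 + O))
√(-39378 + (y(-2)*(15 - 13))*(-23)) = √(-39378 + ((15 - 13)/(4 - 2))*(-23)) = √(-39378 + (2/2)*(-23)) = √(-39378 + ((½)*2)*(-23)) = √(-39378 + 1*(-23)) = √(-39378 - 23) = √(-39401) = 31*I*√41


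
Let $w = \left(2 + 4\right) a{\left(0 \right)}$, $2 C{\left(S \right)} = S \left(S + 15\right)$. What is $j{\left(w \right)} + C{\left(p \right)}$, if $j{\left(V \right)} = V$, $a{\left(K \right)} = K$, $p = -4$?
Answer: $-22$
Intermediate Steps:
$C{\left(S \right)} = \frac{S \left(15 + S\right)}{2}$ ($C{\left(S \right)} = \frac{S \left(S + 15\right)}{2} = \frac{S \left(15 + S\right)}{2}$)
$w = 0$ ($w = \left(2 + 4\right) 0 = 6 \cdot 0 = 0$)
$j{\left(w \right)} + C{\left(p \right)} = 0 + \frac{1}{2} \left(-4\right) \left(15 - 4\right) = 0 + \frac{1}{2} \left(-4\right) 11 = 0 - 22 = -22$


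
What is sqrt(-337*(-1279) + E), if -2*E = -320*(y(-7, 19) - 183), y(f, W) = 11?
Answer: sqrt(403503) ≈ 635.22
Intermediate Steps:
E = -27520 (E = -(-160)*(11 - 183) = -(-160)*(-172) = -1/2*55040 = -27520)
sqrt(-337*(-1279) + E) = sqrt(-337*(-1279) - 27520) = sqrt(431023 - 27520) = sqrt(403503)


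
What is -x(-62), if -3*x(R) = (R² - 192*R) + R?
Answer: 15686/3 ≈ 5228.7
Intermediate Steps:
x(R) = -R²/3 + 191*R/3 (x(R) = -((R² - 192*R) + R)/3 = -(R² - 191*R)/3 = -R²/3 + 191*R/3)
-x(-62) = -(-62)*(191 - 1*(-62))/3 = -(-62)*(191 + 62)/3 = -(-62)*253/3 = -1*(-15686/3) = 15686/3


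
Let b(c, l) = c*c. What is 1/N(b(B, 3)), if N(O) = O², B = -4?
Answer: 1/256 ≈ 0.0039063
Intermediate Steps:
b(c, l) = c²
1/N(b(B, 3)) = 1/(((-4)²)²) = 1/(16²) = 1/256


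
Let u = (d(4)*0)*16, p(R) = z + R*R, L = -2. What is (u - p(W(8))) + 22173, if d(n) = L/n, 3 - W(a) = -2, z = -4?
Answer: 22152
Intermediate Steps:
W(a) = 5 (W(a) = 3 - 1*(-2) = 3 + 2 = 5)
p(R) = -4 + R**2 (p(R) = -4 + R*R = -4 + R**2)
d(n) = -2/n
u = 0 (u = (-2/4*0)*16 = (-2*1/4*0)*16 = -1/2*0*16 = 0*16 = 0)
(u - p(W(8))) + 22173 = (0 - (-4 + 5**2)) + 22173 = (0 - (-4 + 25)) + 22173 = (0 - 1*21) + 22173 = (0 - 21) + 22173 = -21 + 22173 = 22152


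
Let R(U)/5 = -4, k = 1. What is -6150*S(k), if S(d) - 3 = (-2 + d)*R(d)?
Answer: -141450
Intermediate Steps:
R(U) = -20 (R(U) = 5*(-4) = -20)
S(d) = 43 - 20*d (S(d) = 3 + (-2 + d)*(-20) = 3 + (40 - 20*d) = 43 - 20*d)
-6150*S(k) = -6150*(43 - 20*1) = -6150*(43 - 20) = -6150*23 = -141450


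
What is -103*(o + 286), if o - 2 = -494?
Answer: 21218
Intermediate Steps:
o = -492 (o = 2 - 494 = -492)
-103*(o + 286) = -103*(-492 + 286) = -103*(-206) = 21218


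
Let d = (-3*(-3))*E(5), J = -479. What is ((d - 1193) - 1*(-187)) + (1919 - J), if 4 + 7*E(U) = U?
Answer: 9753/7 ≈ 1393.3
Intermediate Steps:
E(U) = -4/7 + U/7
d = 9/7 (d = (-3*(-3))*(-4/7 + (1/7)*5) = 9*(-4/7 + 5/7) = 9*(1/7) = 9/7 ≈ 1.2857)
((d - 1193) - 1*(-187)) + (1919 - J) = ((9/7 - 1193) - 1*(-187)) + (1919 - 1*(-479)) = (-8342/7 + 187) + (1919 + 479) = -7033/7 + 2398 = 9753/7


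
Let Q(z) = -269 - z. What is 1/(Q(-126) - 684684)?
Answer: -1/684827 ≈ -1.4602e-6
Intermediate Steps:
1/(Q(-126) - 684684) = 1/((-269 - 1*(-126)) - 684684) = 1/((-269 + 126) - 684684) = 1/(-143 - 684684) = 1/(-684827) = -1/684827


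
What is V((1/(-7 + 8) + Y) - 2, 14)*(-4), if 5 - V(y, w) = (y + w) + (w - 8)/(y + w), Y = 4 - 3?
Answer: 264/7 ≈ 37.714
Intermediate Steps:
Y = 1
V(y, w) = 5 - w - y - (-8 + w)/(w + y) (V(y, w) = 5 - ((y + w) + (w - 8)/(y + w)) = 5 - ((w + y) + (-8 + w)/(w + y)) = 5 - (w + y + (-8 + w)/(w + y)) = 5 + (-w - y - (-8 + w)/(w + y)) = 5 - w - y - (-8 + w)/(w + y))
V((1/(-7 + 8) + Y) - 2, 14)*(-4) = ((8 - 1*14**2 - ((1/(-7 + 8) + 1) - 2)**2 + 4*14 + 5*((1/(-7 + 8) + 1) - 2) - 2*14*((1/(-7 + 8) + 1) - 2))/(14 + ((1/(-7 + 8) + 1) - 2)))*(-4) = ((8 - 1*196 - ((1/1 + 1) - 2)**2 + 56 + 5*((1/1 + 1) - 2) - 2*14*((1/1 + 1) - 2))/(14 + ((1/1 + 1) - 2)))*(-4) = ((8 - 196 - ((1 + 1) - 2)**2 + 56 + 5*((1 + 1) - 2) - 2*14*((1 + 1) - 2))/(14 + ((1 + 1) - 2)))*(-4) = ((8 - 196 - (2 - 2)**2 + 56 + 5*(2 - 2) - 2*14*(2 - 2))/(14 + (2 - 2)))*(-4) = ((8 - 196 - 1*0**2 + 56 + 5*0 - 2*14*0)/(14 + 0))*(-4) = ((8 - 196 - 1*0 + 56 + 0 + 0)/14)*(-4) = ((8 - 196 + 0 + 56 + 0 + 0)/14)*(-4) = ((1/14)*(-132))*(-4) = -66/7*(-4) = 264/7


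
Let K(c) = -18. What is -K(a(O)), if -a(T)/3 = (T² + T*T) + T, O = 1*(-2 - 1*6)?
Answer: 18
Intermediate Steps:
O = -8 (O = 1*(-2 - 6) = 1*(-8) = -8)
a(T) = -6*T² - 3*T (a(T) = -3*((T² + T*T) + T) = -3*((T² + T²) + T) = -3*(2*T² + T) = -3*(T + 2*T²) = -6*T² - 3*T)
-K(a(O)) = -1*(-18) = 18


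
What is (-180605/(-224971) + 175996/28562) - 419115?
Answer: -1346514843598802/3212810851 ≈ -4.1911e+5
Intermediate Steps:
(-180605/(-224971) + 175996/28562) - 419115 = (-180605*(-1/224971) + 175996*(1/28562)) - 419115 = (180605/224971 + 87998/14281) - 419115 = 22376218063/3212810851 - 419115 = -1346514843598802/3212810851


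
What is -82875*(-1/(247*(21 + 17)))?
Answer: 6375/722 ≈ 8.8296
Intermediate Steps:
-82875*(-1/(247*(21 + 17))) = -82875/((19*38)*(-13)) = -82875/(722*(-13)) = -82875/(-9386) = -82875*(-1/9386) = 6375/722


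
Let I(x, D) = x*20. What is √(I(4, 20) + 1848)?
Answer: 2*√482 ≈ 43.909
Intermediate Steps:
I(x, D) = 20*x
√(I(4, 20) + 1848) = √(20*4 + 1848) = √(80 + 1848) = √1928 = 2*√482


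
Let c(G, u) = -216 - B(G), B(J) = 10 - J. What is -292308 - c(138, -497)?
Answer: -292220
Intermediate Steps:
c(G, u) = -226 + G (c(G, u) = -216 - (10 - G) = -216 + (-10 + G) = -226 + G)
-292308 - c(138, -497) = -292308 - (-226 + 138) = -292308 - 1*(-88) = -292308 + 88 = -292220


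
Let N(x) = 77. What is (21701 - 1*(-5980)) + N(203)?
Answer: 27758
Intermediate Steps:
(21701 - 1*(-5980)) + N(203) = (21701 - 1*(-5980)) + 77 = (21701 + 5980) + 77 = 27681 + 77 = 27758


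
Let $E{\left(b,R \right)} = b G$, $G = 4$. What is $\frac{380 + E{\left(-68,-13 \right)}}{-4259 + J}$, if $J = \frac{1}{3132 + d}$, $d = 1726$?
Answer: $- \frac{524664}{20690221} \approx -0.025358$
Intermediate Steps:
$J = \frac{1}{4858}$ ($J = \frac{1}{3132 + 1726} = \frac{1}{4858} \approx 0.00020585$)
$E{\left(b,R \right)} = 4 b$ ($E{\left(b,R \right)} = b 4 = 4 b$)
$\frac{380 + E{\left(-68,-13 \right)}}{-4259 + J} = \frac{380 + 4 \left(-68\right)}{-4259 + \frac{1}{4858}} = \frac{380 - 272}{- \frac{20690221}{4858}} = 108 \left(- \frac{4858}{20690221}\right) = - \frac{524664}{20690221}$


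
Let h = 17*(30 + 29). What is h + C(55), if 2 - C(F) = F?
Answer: 950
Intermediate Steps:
h = 1003 (h = 17*59 = 1003)
C(F) = 2 - F
h + C(55) = 1003 + (2 - 1*55) = 1003 + (2 - 55) = 1003 - 53 = 950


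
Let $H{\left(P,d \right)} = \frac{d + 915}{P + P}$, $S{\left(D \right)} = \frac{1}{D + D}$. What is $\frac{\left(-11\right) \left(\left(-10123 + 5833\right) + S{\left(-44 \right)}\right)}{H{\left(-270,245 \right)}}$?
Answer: $- \frac{10193067}{464} \approx -21968.0$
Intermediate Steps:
$S{\left(D \right)} = \frac{1}{2 D}$
$H{\left(P,d \right)} = \frac{915 + d}{2 P}$
$\frac{\left(-11\right) \left(\left(-10123 + 5833\right) + S{\left(-44 \right)}\right)}{H{\left(-270,245 \right)}} = \frac{\left(-11\right) \left(\left(-10123 + 5833\right) + \frac{1}{2 \left(-44\right)}\right)}{\frac{1}{2} \frac{1}{-270} \left(915 + 245\right)} = \frac{\left(-11\right) \left(-4290 + \frac{1}{2} \left(- \frac{1}{44}\right)\right)}{\frac{1}{2} \left(- \frac{1}{270}\right) 1160} = \frac{\left(-11\right) \left(-4290 - \frac{1}{88}\right)}{- \frac{58}{27}} = \left(-11\right) \left(- \frac{377521}{88}\right) \left(- \frac{27}{58}\right) = \frac{377521}{8} \left(- \frac{27}{58}\right) = - \frac{10193067}{464}$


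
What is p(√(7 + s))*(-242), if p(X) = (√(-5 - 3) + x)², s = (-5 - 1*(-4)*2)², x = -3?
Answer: -242 + 2904*I*√2 ≈ -242.0 + 4106.9*I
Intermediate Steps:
s = 9 (s = (-5 + 4*2)² = (-5 + 8)² = 3² = 9)
p(X) = (-3 + 2*I*√2)² (p(X) = (√(-5 - 3) - 3)² = (√(-8) - 3)² = (2*I*√2 - 3)² = (-3 + 2*I*√2)²)
p(√(7 + s))*(-242) = (1 - 12*I*√2)*(-242) = -242 + 2904*I*√2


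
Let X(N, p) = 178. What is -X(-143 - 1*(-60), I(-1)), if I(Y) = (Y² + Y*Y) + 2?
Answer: -178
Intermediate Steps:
I(Y) = 2 + 2*Y² (I(Y) = (Y² + Y²) + 2 = 2*Y² + 2 = 2 + 2*Y²)
-X(-143 - 1*(-60), I(-1)) = -1*178 = -178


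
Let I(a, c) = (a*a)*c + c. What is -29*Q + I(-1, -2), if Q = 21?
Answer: -613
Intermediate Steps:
I(a, c) = c + c*a² (I(a, c) = a²*c + c = c*a² + c = c + c*a²)
-29*Q + I(-1, -2) = -29*21 - 2*(1 + (-1)²) = -609 - 2*(1 + 1) = -609 - 2*2 = -609 - 4 = -613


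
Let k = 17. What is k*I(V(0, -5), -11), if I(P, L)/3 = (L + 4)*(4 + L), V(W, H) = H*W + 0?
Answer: 2499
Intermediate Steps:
V(W, H) = H*W
I(P, L) = 3*(4 + L)² (I(P, L) = 3*((L + 4)*(4 + L)) = 3*((4 + L)*(4 + L)) = 3*(4 + L)²)
k*I(V(0, -5), -11) = 17*(3*(4 - 11)²) = 17*(3*(-7)²) = 17*(3*49) = 17*147 = 2499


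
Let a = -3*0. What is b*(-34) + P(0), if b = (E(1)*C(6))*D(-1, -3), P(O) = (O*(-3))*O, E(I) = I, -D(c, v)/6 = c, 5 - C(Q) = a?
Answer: -1020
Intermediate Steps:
a = 0
C(Q) = 5 (C(Q) = 5 - 1*0 = 5 + 0 = 5)
D(c, v) = -6*c
P(O) = -3*O**2 (P(O) = (-3*O)*O = -3*O**2)
b = 30 (b = (1*5)*(-6*(-1)) = 5*6 = 30)
b*(-34) + P(0) = 30*(-34) - 3*0**2 = -1020 - 3*0 = -1020 + 0 = -1020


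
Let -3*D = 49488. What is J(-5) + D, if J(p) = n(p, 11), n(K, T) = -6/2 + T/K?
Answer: -82506/5 ≈ -16501.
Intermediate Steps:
D = -16496 (D = -⅓*49488 = -16496)
n(K, T) = -3 + T/K (n(K, T) = -6*½ + T/K = -3 + T/K)
J(p) = -3 + 11/p
J(-5) + D = (-3 + 11/(-5)) - 16496 = (-3 + 11*(-⅕)) - 16496 = (-3 - 11/5) - 16496 = -26/5 - 16496 = -82506/5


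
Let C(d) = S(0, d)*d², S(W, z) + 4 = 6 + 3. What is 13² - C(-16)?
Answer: -1111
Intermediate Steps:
S(W, z) = 5 (S(W, z) = -4 + (6 + 3) = -4 + 9 = 5)
C(d) = 5*d²
13² - C(-16) = 13² - 5*(-16)² = 169 - 5*256 = 169 - 1*1280 = 169 - 1280 = -1111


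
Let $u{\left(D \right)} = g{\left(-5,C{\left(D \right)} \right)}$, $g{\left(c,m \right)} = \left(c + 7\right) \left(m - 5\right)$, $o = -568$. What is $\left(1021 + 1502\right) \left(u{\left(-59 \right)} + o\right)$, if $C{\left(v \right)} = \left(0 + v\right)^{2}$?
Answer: $16106832$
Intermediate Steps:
$C{\left(v \right)} = v^{2}$
$g{\left(c,m \right)} = \left(-5 + m\right) \left(7 + c\right)$ ($g{\left(c,m \right)} = \left(7 + c\right) \left(-5 + m\right) = \left(-5 + m\right) \left(7 + c\right)$)
$u{\left(D \right)} = -10 + 2 D^{2}$ ($u{\left(D \right)} = -35 - -25 + 7 D^{2} - 5 D^{2} = -35 + 25 + 7 D^{2} - 5 D^{2} = -10 + 2 D^{2}$)
$\left(1021 + 1502\right) \left(u{\left(-59 \right)} + o\right) = \left(1021 + 1502\right) \left(\left(-10 + 2 \left(-59\right)^{2}\right) - 568\right) = 2523 \left(\left(-10 + 2 \cdot 3481\right) - 568\right) = 2523 \left(\left(-10 + 6962\right) - 568\right) = 2523 \left(6952 - 568\right) = 2523 \cdot 6384 = 16106832$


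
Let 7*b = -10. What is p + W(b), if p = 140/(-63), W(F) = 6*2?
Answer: 88/9 ≈ 9.7778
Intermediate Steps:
b = -10/7 (b = (⅐)*(-10) = -10/7 ≈ -1.4286)
W(F) = 12
p = -20/9 (p = 140*(-1/63) = -20/9 ≈ -2.2222)
p + W(b) = -20/9 + 12 = 88/9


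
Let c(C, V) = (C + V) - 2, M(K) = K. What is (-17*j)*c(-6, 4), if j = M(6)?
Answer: 408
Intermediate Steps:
j = 6
c(C, V) = -2 + C + V
(-17*j)*c(-6, 4) = (-17*6)*(-2 - 6 + 4) = -102*(-4) = 408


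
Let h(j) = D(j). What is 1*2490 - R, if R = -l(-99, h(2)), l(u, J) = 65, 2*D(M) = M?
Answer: 2555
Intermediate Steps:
D(M) = M/2
h(j) = j/2
R = -65 (R = -1*65 = -65)
1*2490 - R = 1*2490 - 1*(-65) = 2490 + 65 = 2555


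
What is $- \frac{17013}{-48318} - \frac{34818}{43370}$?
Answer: $- \frac{157413719}{349258610} \approx -0.45071$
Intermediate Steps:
$- \frac{17013}{-48318} - \frac{34818}{43370} = \left(-17013\right) \left(- \frac{1}{48318}\right) - \frac{17409}{21685} = \frac{5671}{16106} - \frac{17409}{21685} = - \frac{157413719}{349258610}$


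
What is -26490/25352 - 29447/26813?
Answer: -728408357/339881588 ≈ -2.1431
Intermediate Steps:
-26490/25352 - 29447/26813 = -26490*1/25352 - 29447*1/26813 = -13245/12676 - 29447/26813 = -728408357/339881588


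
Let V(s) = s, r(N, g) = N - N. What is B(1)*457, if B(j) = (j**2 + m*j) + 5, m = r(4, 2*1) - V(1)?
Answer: 2285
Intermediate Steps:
r(N, g) = 0
m = -1 (m = 0 - 1*1 = 0 - 1 = -1)
B(j) = 5 + j**2 - j (B(j) = (j**2 - j) + 5 = 5 + j**2 - j)
B(1)*457 = (5 + 1**2 - 1*1)*457 = (5 + 1 - 1)*457 = 5*457 = 2285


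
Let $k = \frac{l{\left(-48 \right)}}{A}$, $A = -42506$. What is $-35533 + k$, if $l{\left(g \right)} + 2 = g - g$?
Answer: $- \frac{755182848}{21253} \approx -35533.0$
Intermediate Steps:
$l{\left(g \right)} = -2$ ($l{\left(g \right)} = -2 + \left(g - g\right) = -2 + 0 = -2$)
$k = \frac{1}{21253}$ ($k = - \frac{2}{-42506} = \left(-2\right) \left(- \frac{1}{42506}\right) = \frac{1}{21253} \approx 4.7052 \cdot 10^{-5}$)
$-35533 + k = -35533 + \frac{1}{21253} = - \frac{755182848}{21253}$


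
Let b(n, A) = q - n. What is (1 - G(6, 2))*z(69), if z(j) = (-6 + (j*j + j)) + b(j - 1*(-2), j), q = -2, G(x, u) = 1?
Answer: 0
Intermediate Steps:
b(n, A) = -2 - n
z(j) = -10 + j² (z(j) = (-6 + (j*j + j)) + (-2 - (j - 1*(-2))) = (-6 + (j² + j)) + (-2 - (j + 2)) = (-6 + (j + j²)) + (-2 - (2 + j)) = (-6 + j + j²) + (-2 + (-2 - j)) = (-6 + j + j²) + (-4 - j) = -10 + j²)
(1 - G(6, 2))*z(69) = (1 - 1*1)*(-10 + 69²) = (1 - 1)*(-10 + 4761) = 0*4751 = 0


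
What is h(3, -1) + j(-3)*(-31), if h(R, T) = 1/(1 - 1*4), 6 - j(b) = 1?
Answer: -466/3 ≈ -155.33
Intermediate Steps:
j(b) = 5 (j(b) = 6 - 1*1 = 6 - 1 = 5)
h(R, T) = -⅓ (h(R, T) = 1/(1 - 4) = 1/(-3) = -⅓)
h(3, -1) + j(-3)*(-31) = -⅓ + 5*(-31) = -⅓ - 155 = -466/3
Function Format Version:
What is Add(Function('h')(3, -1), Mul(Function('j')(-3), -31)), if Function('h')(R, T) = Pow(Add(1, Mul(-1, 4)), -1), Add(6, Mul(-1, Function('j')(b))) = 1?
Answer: Rational(-466, 3) ≈ -155.33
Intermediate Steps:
Function('j')(b) = 5 (Function('j')(b) = Add(6, Mul(-1, 1)) = Add(6, -1) = 5)
Function('h')(R, T) = Rational(-1, 3) (Function('h')(R, T) = Pow(Add(1, -4), -1) = Pow(-3, -1) = Rational(-1, 3))
Add(Function('h')(3, -1), Mul(Function('j')(-3), -31)) = Add(Rational(-1, 3), Mul(5, -31)) = Add(Rational(-1, 3), -155) = Rational(-466, 3)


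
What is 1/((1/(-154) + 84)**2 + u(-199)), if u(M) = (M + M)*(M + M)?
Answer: 23716/3924023489 ≈ 6.0438e-6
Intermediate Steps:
u(M) = 4*M**2 (u(M) = (2*M)*(2*M) = 4*M**2)
1/((1/(-154) + 84)**2 + u(-199)) = 1/((1/(-154) + 84)**2 + 4*(-199)**2) = 1/((-1/154 + 84)**2 + 4*39601) = 1/((12935/154)**2 + 158404) = 1/(167314225/23716 + 158404) = 1/(3924023489/23716) = 23716/3924023489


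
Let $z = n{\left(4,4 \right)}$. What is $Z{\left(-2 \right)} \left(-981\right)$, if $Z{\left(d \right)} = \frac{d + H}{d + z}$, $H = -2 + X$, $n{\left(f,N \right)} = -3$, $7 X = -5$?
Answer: $- \frac{32373}{35} \approx -924.94$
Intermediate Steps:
$X = - \frac{5}{7}$ ($X = \frac{1}{7} \left(-5\right) = - \frac{5}{7} \approx -0.71429$)
$H = - \frac{19}{7}$ ($H = -2 - \frac{5}{7} = - \frac{19}{7} \approx -2.7143$)
$z = -3$
$Z{\left(d \right)} = \frac{- \frac{19}{7} + d}{-3 + d}$ ($Z{\left(d \right)} = \frac{d - \frac{19}{7}}{d - 3} = \frac{- \frac{19}{7} + d}{-3 + d}$)
$Z{\left(-2 \right)} \left(-981\right) = \frac{- \frac{19}{7} - 2}{-3 - 2} \left(-981\right) = \frac{1}{-5} \left(- \frac{33}{7}\right) \left(-981\right) = \left(- \frac{1}{5}\right) \left(- \frac{33}{7}\right) \left(-981\right) = \frac{33}{35} \left(-981\right) = - \frac{32373}{35}$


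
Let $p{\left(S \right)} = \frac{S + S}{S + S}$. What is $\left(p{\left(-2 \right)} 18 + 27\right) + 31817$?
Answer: $31862$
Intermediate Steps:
$p{\left(S \right)} = 1$ ($p{\left(S \right)} = \frac{2 S}{2 S} = 2 S \frac{1}{2 S} = 1$)
$\left(p{\left(-2 \right)} 18 + 27\right) + 31817 = \left(1 \cdot 18 + 27\right) + 31817 = \left(18 + 27\right) + 31817 = 45 + 31817 = 31862$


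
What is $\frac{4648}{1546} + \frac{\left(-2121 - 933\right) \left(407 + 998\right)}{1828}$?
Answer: $- \frac{1656297119}{706522} \approx -2344.3$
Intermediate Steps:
$\frac{4648}{1546} + \frac{\left(-2121 - 933\right) \left(407 + 998\right)}{1828} = 4648 \cdot \frac{1}{1546} + \left(-3054\right) 1405 \cdot \frac{1}{1828} = \frac{2324}{773} - \frac{2145435}{914} = - \frac{1656297119}{706522}$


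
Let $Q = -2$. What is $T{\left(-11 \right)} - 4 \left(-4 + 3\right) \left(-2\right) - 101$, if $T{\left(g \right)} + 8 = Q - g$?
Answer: $-109$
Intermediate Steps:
$T{\left(g \right)} = -10 - g$ ($T{\left(g \right)} = -8 - \left(2 + g\right) = -10 - g$)
$T{\left(-11 \right)} - 4 \left(-4 + 3\right) \left(-2\right) - 101 = \left(-10 - -11\right) - 4 \left(-4 + 3\right) \left(-2\right) - 101 = \left(-10 + 11\right) \left(-4\right) \left(-1\right) \left(-2\right) - 101 = 1 \cdot 4 \left(-2\right) - 101 = 1 \left(-8\right) - 101 = -8 - 101 = -109$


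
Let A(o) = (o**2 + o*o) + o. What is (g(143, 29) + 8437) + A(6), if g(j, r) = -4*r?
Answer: 8399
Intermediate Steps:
A(o) = o + 2*o**2 (A(o) = (o**2 + o**2) + o = 2*o**2 + o = o + 2*o**2)
(g(143, 29) + 8437) + A(6) = (-4*29 + 8437) + 6*(1 + 2*6) = (-116 + 8437) + 6*(1 + 12) = 8321 + 6*13 = 8321 + 78 = 8399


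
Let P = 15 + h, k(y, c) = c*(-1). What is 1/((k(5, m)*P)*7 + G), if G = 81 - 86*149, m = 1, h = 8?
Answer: -1/12894 ≈ -7.7555e-5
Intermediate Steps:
k(y, c) = -c
P = 23 (P = 15 + 8 = 23)
G = -12733 (G = 81 - 12814 = -12733)
1/((k(5, m)*P)*7 + G) = 1/((-1*1*23)*7 - 12733) = 1/(-1*23*7 - 12733) = 1/(-23*7 - 12733) = 1/(-161 - 12733) = 1/(-12894) = -1/12894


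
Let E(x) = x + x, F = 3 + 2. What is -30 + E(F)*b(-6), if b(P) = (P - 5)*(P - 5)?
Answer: 1180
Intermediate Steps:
F = 5
E(x) = 2*x
b(P) = (-5 + P)² (b(P) = (-5 + P)*(-5 + P) = (-5 + P)²)
-30 + E(F)*b(-6) = -30 + (2*5)*(-5 - 6)² = -30 + 10*(-11)² = -30 + 10*121 = -30 + 1210 = 1180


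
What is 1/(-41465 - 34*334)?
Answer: -1/52821 ≈ -1.8932e-5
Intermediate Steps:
1/(-41465 - 34*334) = 1/(-41465 - 11356) = 1/(-52821) = -1/52821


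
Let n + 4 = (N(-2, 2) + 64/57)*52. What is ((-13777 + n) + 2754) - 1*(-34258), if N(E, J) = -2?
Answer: 1321567/57 ≈ 23185.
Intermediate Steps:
n = -2828/57 (n = -4 + (-2 + 64/57)*52 = -4 - 50/57*52 = -4 - 2600/57 = -2828/57 ≈ -49.614)
((-13777 + n) + 2754) - 1*(-34258) = ((-13777 - 2828/57) + 2754) - 1*(-34258) = (-788117/57 + 2754) + 34258 = -631139/57 + 34258 = 1321567/57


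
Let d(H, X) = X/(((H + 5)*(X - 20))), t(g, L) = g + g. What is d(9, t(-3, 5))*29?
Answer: 87/182 ≈ 0.47802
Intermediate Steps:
t(g, L) = 2*g
d(H, X) = X/((-20 + X)*(5 + H)) (d(H, X) = X/(((5 + H)*(-20 + X))) = X/(((-20 + X)*(5 + H))) = X*(1/((-20 + X)*(5 + H))) = X/((-20 + X)*(5 + H)))
d(9, t(-3, 5))*29 = ((2*(-3))/(-100 - 20*9 + 5*(2*(-3)) + 9*(2*(-3))))*29 = -6/(-100 - 180 + 5*(-6) + 9*(-6))*29 = -6/(-100 - 180 - 30 - 54)*29 = -6/(-364)*29 = -6*(-1/364)*29 = (3/182)*29 = 87/182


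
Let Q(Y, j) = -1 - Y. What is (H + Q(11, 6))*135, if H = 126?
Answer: 15390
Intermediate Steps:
(H + Q(11, 6))*135 = (126 + (-1 - 1*11))*135 = (126 + (-1 - 11))*135 = (126 - 12)*135 = 114*135 = 15390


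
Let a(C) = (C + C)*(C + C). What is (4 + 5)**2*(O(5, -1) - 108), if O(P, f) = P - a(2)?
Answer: -9639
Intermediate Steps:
a(C) = 4*C**2 (a(C) = (2*C)*(2*C) = 4*C**2)
O(P, f) = -16 + P (O(P, f) = P - 4*2**2 = P - 4*4 = P - 1*16 = P - 16 = -16 + P)
(4 + 5)**2*(O(5, -1) - 108) = (4 + 5)**2*((-16 + 5) - 108) = 9**2*(-11 - 108) = 81*(-119) = -9639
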